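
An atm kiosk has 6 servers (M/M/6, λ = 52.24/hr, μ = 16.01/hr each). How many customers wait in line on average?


a = λ/μ = 3.2630; ρ = a/6 = 0.5438
P₀ = 0.037235
Lq = P₀·a^c·ρ / (c!·(1−ρ)²) = 0.037235·1206.89925·0.5438/(720·0.20809)
= 0.16311

Final: 0.16311


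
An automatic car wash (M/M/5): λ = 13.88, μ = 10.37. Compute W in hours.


a = 1.3385; ρ = 0.2677; P₀ = 0.262020
Lq = P₀·a^c·ρ/(c!(1−ρ)²) = 0.004682
Wq = Lq/λ = 0.004682/13.88 = 0.0003373 hr
W = Wq + 1/μ = 0.0003373 + 0.09643 = 0.09677 hr

Final: 0.09677 hr


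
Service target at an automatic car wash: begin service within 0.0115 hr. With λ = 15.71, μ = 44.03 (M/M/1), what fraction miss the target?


ρ = 15.71/44.03 = 0.3568
P(Wq > t) = ρ·e^{−(μ−λ)t} = 0.3568·e^{−0.3257}
= 0.3568·0.722036 = 0.257624

Final: 0.257624


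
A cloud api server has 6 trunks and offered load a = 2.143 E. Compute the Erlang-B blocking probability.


B(c,a) = (a^c/c!) / Σ_{k=0}^{c} a^k/k!
a^6/6! = 0.134524
Σ terms (k=0..6): 1.00000 + 2.14300 + 2.29622 + 1.64027 + 0.87877 + 0.37664 + 0.13452 = 8.469436
B = 0.134524/8.469436 = 0.015883

Final: 0.015883


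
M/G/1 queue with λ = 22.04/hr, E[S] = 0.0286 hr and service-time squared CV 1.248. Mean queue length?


ρ = λ·E[S] = 22.04·0.0286 = 0.6303
Lq = ρ²(1+C_s²)/(2(1−ρ)) = 0.3973·(1+1.248)/(2·0.3697)
= 0.3973·2.2480/0.7393 = 1.20816

Final: 1.20816


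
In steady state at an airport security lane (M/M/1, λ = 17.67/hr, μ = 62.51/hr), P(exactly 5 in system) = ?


ρ = 17.67/62.51 = 0.2827
P_n = (1−ρ)·ρ^n = (1 − 0.2827)·0.2827^5 = 0.7173·0.001805 = 0.001295

Final: 0.001295


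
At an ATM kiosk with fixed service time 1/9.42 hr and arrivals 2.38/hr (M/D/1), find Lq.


ρ = 2.38/9.42 = 0.2527
M/D/1: Lq = ρ²/(2(1−ρ)) = 0.06383/(2·0.7473) = 0.04271

Final: 0.04271


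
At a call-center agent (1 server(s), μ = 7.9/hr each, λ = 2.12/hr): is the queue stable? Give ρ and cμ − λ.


Total capacity cμ = 1·7.9 = 7.90/hr
ρ = λ/(cμ) = 2.12/7.90 = 0.2684
Stable ⇔ ρ < 1: YES
Spare capacity = cμ − λ = 7.90 − 2.12 = 5.78/hr

Final: ρ = 0.2684; stable; margin = 5.78/hr


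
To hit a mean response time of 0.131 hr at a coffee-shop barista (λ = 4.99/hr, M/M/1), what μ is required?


W = 1/(μ−λ) ⇒ μ − λ = 1/W = 1/0.131 = 7.6336
μ = λ + 1/W = 4.99 + 7.6336 = 12.6236 per hr

Final: 12.6236 /hr


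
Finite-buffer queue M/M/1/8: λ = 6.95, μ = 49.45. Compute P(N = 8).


ρ = λ/μ = 6.95/49.45 = 0.1405
P_K = (1−ρ)ρ^K/(1−ρ^(K+1)) = (0.8595·0.0000001522)/(1 − 0.00000002140)
= 0.0000001308/1.000000 = 0.0000001308

Final: 0.0000001308


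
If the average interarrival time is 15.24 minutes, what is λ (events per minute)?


λ = 1/(interarrival time) in consistent units.
1 minute = 1 min, so λ = 1/15.24 = 0.06562 per minute

Final: 0.06562 /min


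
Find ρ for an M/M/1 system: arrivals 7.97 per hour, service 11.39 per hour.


ρ = λ/μ = 7.97/11.39 = 0.6997

Final: 0.6997


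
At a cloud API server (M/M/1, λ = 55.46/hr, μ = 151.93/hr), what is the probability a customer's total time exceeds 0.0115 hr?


W ~ Exponential(μ−λ) for M/M/1.
μ − λ = 151.93 − 55.46 = 96.4700
P(W > t) = e^{−(μ−λ)t} = e^{−1.1094} = 0.329755

Final: 0.329755


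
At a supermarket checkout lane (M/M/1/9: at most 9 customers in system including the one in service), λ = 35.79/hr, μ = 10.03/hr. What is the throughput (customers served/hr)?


ρ = 3.5683; P_K = (1−ρ)ρ^9/(1−ρ^10) = 0.719756
λ_eff = λ(1 − P_K) = 35.79·(1 − 0.719756) = 35.79·0.280244 = 10.0299 /hr

Final: 10.0299 /hr


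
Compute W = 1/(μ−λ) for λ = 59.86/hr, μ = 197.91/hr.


W = 1/(μ−λ) = 1/(197.91 − 59.86) = 1/138.05 = 0.007244 hr

Final: 0.007244 hr


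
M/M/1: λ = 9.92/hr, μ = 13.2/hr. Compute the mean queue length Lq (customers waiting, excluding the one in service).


ρ = 9.92/13.2 = 0.7515
Lq = ρ²/(1−ρ) = 0.5648/0.2485 = 2.2729

Final: 2.2729


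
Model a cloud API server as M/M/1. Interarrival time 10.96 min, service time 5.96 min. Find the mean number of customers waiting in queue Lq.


λ = 60/10.96 = 5.4745 /hr
μ = 60/5.96 = 10.0671 /hr
ρ = λ/μ = 5.4745/10.0671 = 0.5438
Lq = ρ²/(1−ρ) = 0.2957/0.4562 = 0.6482

Final: 0.6482


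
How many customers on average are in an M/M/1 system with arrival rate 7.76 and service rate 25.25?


ρ = λ/μ = 7.76/25.25 = 0.3073
L = ρ/(1−ρ) = 0.3073/(1 − 0.3073) = 0.3073/0.6927 = 0.4437

Final: 0.4437


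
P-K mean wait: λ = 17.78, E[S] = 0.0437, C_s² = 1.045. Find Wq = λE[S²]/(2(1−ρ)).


ρ = λ·E[S] = 17.78·0.0437 = 0.7770
E[S²] = E[S]²(1+C_s²) = 0.0437²·(1+1.045) = 0.003905
Wq = λ·E[S²]/(2(1−ρ)) = 17.78·0.003905/(2·0.2230) = 0.15568 hr

Final: 0.15568 hr


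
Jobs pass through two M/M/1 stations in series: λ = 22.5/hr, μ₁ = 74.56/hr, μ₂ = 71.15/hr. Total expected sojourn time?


Each node sees arrival rate λ = 22.5/hr (tandem ⇒ throughput preserved).
W₁ = 1/(μ₁−λ) = 1/(74.56−22.5) = 0.01921 hr
W₂ = 1/(μ₂−λ) = 1/(71.15−22.5) = 0.02055 hr
W_total = W₁ + W₂ = 0.01921 + 0.02055 = 0.03976 hr

Final: 0.03976 hr


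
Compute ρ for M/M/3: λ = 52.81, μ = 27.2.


ρ = λ/(cμ) = 52.81/(3·27.2) = 52.81/81.60 = 0.6472

Final: 0.6472


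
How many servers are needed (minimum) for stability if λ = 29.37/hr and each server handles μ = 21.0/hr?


Stability requires cμ > λ ⇔ c > λ/μ.
λ/μ = 29.37/21.0 = 1.3986
Minimum integer c = ⌊1.3986⌋ + 1 = 2
Check: 2·21.0 = 42.00 > 29.37, while 1·21.0 = 21.00 ≤ 29.37

Final: 2 servers


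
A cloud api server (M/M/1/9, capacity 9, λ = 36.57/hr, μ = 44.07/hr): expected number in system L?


ρ = 36.57/44.07 = 0.8298
L = ρ[1 − (K+1)ρ^K + Kρ^(K+1)] / [(1−ρ)(1−ρ^(K+1))]
Numerator: 0.8298·(1 − 10·0.186568 + 9·0.154817) = 0.437873
Denominator: (0.1702)·(0.845183) = 0.143836
L = 0.437873/0.143836 = 3.0442

Final: 3.0442


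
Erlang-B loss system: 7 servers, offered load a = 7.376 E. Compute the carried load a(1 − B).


B(7,7.376) = 0.271808 (Erlang-B)
Carried load = a(1 − B) = 7.376·(1 − 0.271808) = 7.376·0.728192 = 5.3711 E

Final: 5.3711 Erlangs


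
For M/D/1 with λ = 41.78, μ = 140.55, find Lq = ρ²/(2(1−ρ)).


ρ = 41.78/140.55 = 0.2973
M/D/1: Lq = ρ²/(2(1−ρ)) = 0.08836/(2·0.7027) = 0.06287

Final: 0.06287


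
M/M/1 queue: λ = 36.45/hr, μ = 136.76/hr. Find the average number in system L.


ρ = λ/μ = 36.45/136.76 = 0.2665
L = ρ/(1−ρ) = 0.2665/(1 − 0.2665) = 0.2665/0.7335 = 0.3634

Final: 0.3634


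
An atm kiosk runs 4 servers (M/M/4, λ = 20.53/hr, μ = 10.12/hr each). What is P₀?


a = λ/μ = 20.53/10.12 = 2.0287; ρ = a/c = 0.5072
Σ_{k=0}^{3} a^k/k! (terms k=0..3) = 1.00000 + 2.02866 + 2.05772 + 1.39147 = 6.47785
Tail: a^4/(4!(1−ρ)) = 16.93689/(24·0.4928) = 1.43192
P₀ = 1/(6.47785 + 1.43192) = 1/7.90977 = 0.126426

Final: 0.126426


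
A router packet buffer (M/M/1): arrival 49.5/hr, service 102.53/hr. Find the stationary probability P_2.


ρ = 49.5/102.53 = 0.4828
P_n = (1−ρ)·ρ^n = (1 − 0.4828)·0.4828^2 = 0.5172·0.233082 = 0.120553

Final: 0.120553


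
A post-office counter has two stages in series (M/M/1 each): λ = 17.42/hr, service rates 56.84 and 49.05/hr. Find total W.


Each node sees arrival rate λ = 17.42/hr (tandem ⇒ throughput preserved).
W₁ = 1/(μ₁−λ) = 1/(56.84−17.42) = 0.02537 hr
W₂ = 1/(μ₂−λ) = 1/(49.05−17.42) = 0.03162 hr
W_total = W₁ + W₂ = 0.02537 + 0.03162 = 0.05698 hr

Final: 0.05698 hr


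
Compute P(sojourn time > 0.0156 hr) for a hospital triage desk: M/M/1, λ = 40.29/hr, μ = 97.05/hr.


W ~ Exponential(μ−λ) for M/M/1.
μ − λ = 97.05 − 40.29 = 56.7600
P(W > t) = e^{−(μ−λ)t} = e^{−0.8855} = 0.412526

Final: 0.412526


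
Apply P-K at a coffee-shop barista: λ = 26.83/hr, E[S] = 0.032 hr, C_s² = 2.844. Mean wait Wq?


ρ = λ·E[S] = 26.83·0.032 = 0.8586
E[S²] = E[S]²(1+C_s²) = 0.032²·(1+2.844) = 0.003936
Wq = λ·E[S²]/(2(1−ρ)) = 26.83·0.003936/(2·0.1414) = 0.37334 hr

Final: 0.37334 hr


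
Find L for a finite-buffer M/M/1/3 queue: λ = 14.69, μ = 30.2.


ρ = 14.69/30.2 = 0.4864
L = ρ[1 − (K+1)ρ^K + Kρ^(K+1)] / [(1−ρ)(1−ρ^(K+1))]
Numerator: 0.4864·(1 − 4·0.115092 + 3·0.055983) = 0.344185
Denominator: (0.5136)·(0.944017) = 0.484824
L = 0.344185/0.484824 = 0.7099

Final: 0.7099


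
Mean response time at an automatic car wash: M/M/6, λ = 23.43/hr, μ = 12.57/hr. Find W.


a = 1.8640; ρ = 0.3107; P₀ = 0.154908
Lq = P₀·a^c·ρ/(c!(1−ρ)²) = 0.005899
Wq = Lq/λ = 0.005899/23.43 = 0.0002518 hr
W = Wq + 1/μ = 0.0002518 + 0.07955 = 0.07981 hr

Final: 0.07981 hr


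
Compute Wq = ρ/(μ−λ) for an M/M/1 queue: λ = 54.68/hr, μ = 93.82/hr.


ρ = 54.68/93.82 = 0.5828
Wq = ρ/(μ−λ) = 0.5828/(93.82 − 54.68) = 0.5828/39.14 = 0.01489 hr

Final: 0.01489 hr


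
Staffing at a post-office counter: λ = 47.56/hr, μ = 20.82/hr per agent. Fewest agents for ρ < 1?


Stability requires cμ > λ ⇔ c > λ/μ.
λ/μ = 47.56/20.82 = 2.2843
Minimum integer c = ⌊2.2843⌋ + 1 = 3
Check: 3·20.82 = 62.46 > 47.56, while 2·20.82 = 41.64 ≤ 47.56

Final: 3 servers


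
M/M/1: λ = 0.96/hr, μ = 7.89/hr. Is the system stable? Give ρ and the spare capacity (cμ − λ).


Total capacity cμ = 1·7.89 = 7.89/hr
ρ = λ/(cμ) = 0.96/7.89 = 0.1217
Stable ⇔ ρ < 1: YES
Spare capacity = cμ − λ = 7.89 − 0.96 = 6.93/hr

Final: ρ = 0.1217; stable; margin = 6.93/hr


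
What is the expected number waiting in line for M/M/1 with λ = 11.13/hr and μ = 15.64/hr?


ρ = 11.13/15.64 = 0.7116
Lq = ρ²/(1−ρ) = 0.5064/0.2884 = 1.7562

Final: 1.7562


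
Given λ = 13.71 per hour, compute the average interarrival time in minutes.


Mean interarrival time = 1/λ = 1/13.71 hour = 0.07294 hour
In minutes: 0.07294 × 60 = 4.3764 min

Final: 4.3764 min


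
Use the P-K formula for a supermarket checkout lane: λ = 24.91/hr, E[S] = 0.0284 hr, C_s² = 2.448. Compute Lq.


ρ = λ·E[S] = 24.91·0.0284 = 0.7074
Lq = ρ²(1+C_s²)/(2(1−ρ)) = 0.5005·(1+2.448)/(2·0.2926)
= 0.5005·3.4480/0.5851 = 2.94926

Final: 2.94926


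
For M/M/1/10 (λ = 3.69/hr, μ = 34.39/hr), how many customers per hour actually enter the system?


ρ = 0.1073; P_K = (1−ρ)ρ^10/(1−ρ^11) = 1.806e-10
λ_eff = λ(1 − P_K) = 3.69·(1 − 1.806e-10) = 3.69·1.000000 = 3.6900 /hr

Final: 3.6900 /hr


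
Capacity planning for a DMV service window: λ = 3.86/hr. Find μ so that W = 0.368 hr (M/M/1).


W = 1/(μ−λ) ⇒ μ − λ = 1/W = 1/0.368 = 2.7174
μ = λ + 1/W = 3.86 + 2.7174 = 6.5774 per hr

Final: 6.5774 /hr


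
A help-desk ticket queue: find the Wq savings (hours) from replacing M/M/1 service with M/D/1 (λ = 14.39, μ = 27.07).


ρ = 14.39/27.07 = 0.5316
Wq(M/M/1) = ρ/(μ−λ) = 0.5316/12.68 = 0.04192 hr
Wq(M/D/1) = ρ/(2(μ−λ)) = 0.02096 hr
Savings = 0.04192 − 0.02096 = 0.02096 hr

Final: 0.02096 hr


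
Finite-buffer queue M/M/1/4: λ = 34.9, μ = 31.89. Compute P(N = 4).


ρ = λ/μ = 34.9/31.89 = 1.0944
P_K = (1−ρ)ρ^K/(1−ρ^(K+1)) = (-0.09439·1.434444)/(1 − 1.569837)
= -0.135393/-0.569837 = 0.237599

Final: 0.237599


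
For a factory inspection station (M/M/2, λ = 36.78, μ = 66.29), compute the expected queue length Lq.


a = λ/μ = 0.5548; ρ = a/2 = 0.2774
P₀ = 0.565659
Lq = P₀·a^c·ρ / (c!·(1−ρ)²) = 0.565659·0.30784·0.2774/(2·0.52213)
= 0.04626

Final: 0.04626


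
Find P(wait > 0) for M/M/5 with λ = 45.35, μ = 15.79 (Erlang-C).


a = λ/μ = 2.8721; ρ = a/5 = 0.5744
P₀ = 0.053744 (from M/M/c formula)
C(c,a) = [a^c/(c!(1−ρ))]·P₀ = [195.42306/(120·0.4256)]·0.053744
= 3.82655·0.053744 = 0.205655

Final: 0.205655


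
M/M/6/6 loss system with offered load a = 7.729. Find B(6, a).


B(c,a) = (a^c/c!) / Σ_{k=0}^{c} a^k/k!
a^6/6! = 296.078824
Σ terms (k=0..6): 1.00000 + 7.72900 + 29.86872 + 76.95178 + 148.69008 + 229.84512 + 296.07882 = 790.163524
B = 296.078824/790.163524 = 0.374706

Final: 0.374706


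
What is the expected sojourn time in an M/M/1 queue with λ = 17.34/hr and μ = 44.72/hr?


W = 1/(μ−λ) = 1/(44.72 − 17.34) = 1/27.38 = 0.03652 hr

Final: 0.03652 hr


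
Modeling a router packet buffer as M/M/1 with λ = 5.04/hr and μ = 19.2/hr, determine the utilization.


ρ = λ/μ = 5.04/19.2 = 0.2625

Final: 0.2625


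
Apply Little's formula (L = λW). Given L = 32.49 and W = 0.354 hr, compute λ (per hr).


λ = L/W = 32.49/0.354 = 91.7797 /hr

Final: 91.7797 /hr


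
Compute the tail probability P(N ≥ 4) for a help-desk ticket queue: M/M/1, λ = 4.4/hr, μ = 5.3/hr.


ρ = 4.4/5.3 = 0.8302
P(N ≥ n) = ρ^n = 0.8302^4 = 0.475015

Final: 0.475015


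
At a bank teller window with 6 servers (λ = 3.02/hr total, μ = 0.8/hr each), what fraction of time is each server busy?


ρ = λ/(cμ) = 3.02/(6·0.8) = 3.02/4.80 = 0.6292

Final: 0.6292


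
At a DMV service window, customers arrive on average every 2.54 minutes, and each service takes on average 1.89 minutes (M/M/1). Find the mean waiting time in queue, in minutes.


λ = 60/2.54 = 23.6220 /hr
μ = 60/1.89 = 31.7460 /hr
ρ = λ/μ = 23.6220/31.7460 = 0.7441
Wq = ρ/(μ−λ) = 0.7441/(31.7460−23.6220) = 0.09159 hr
In minutes: 0.09159·60 = 5.496 min

Final: 5.496 min


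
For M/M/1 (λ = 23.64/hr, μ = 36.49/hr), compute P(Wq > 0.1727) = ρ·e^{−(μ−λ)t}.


ρ = 23.64/36.49 = 0.6478
P(Wq > t) = ρ·e^{−(μ−λ)t} = 0.6478·e^{−2.2192}
= 0.6478·0.108697 = 0.070419

Final: 0.070419


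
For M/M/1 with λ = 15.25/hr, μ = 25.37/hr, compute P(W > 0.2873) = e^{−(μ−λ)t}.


W ~ Exponential(μ−λ) for M/M/1.
μ − λ = 25.37 − 15.25 = 10.1200
P(W > t) = e^{−(μ−λ)t} = e^{−2.9075} = 0.054613

Final: 0.054613


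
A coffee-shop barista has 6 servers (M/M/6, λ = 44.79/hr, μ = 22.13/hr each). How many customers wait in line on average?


a = λ/μ = 2.0239; ρ = a/6 = 0.3373
P₀ = 0.131923
Lq = P₀·a^c·ρ / (c!·(1−ρ)²) = 0.131923·68.73816·0.3373/(720·0.43914)
= 0.009675

Final: 0.009675


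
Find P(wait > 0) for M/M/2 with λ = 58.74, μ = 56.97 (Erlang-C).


a = λ/μ = 1.0311; ρ = a/2 = 0.5155
P₀ = 0.319666 (from M/M/c formula)
C(c,a) = [a^c/(c!(1−ρ))]·P₀ = [1.06310/(2·0.4845)]·0.319666
= 1.09719·0.319666 = 0.350735

Final: 0.350735


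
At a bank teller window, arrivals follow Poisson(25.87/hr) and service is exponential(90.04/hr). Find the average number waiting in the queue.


ρ = 25.87/90.04 = 0.2873
Lq = ρ²/(1−ρ) = 0.08255/0.7127 = 0.1158

Final: 0.1158


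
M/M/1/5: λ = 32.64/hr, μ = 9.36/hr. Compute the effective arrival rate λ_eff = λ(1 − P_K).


ρ = 3.4872; P_K = (1−ρ)ρ^5/(1−ρ^6) = 0.713632
λ_eff = λ(1 − P_K) = 32.64·(1 − 0.713632) = 32.64·0.286368 = 9.3470 /hr

Final: 9.3470 /hr


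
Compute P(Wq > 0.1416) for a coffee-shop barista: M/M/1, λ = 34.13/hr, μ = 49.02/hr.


ρ = 34.13/49.02 = 0.6962
P(Wq > t) = ρ·e^{−(μ−λ)t} = 0.6962·e^{−2.1084}
= 0.6962·0.121429 = 0.084545

Final: 0.084545


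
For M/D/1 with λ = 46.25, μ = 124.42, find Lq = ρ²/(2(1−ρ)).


ρ = 46.25/124.42 = 0.3717
M/D/1: Lq = ρ²/(2(1−ρ)) = 0.1382/(2·0.6283) = 0.10997

Final: 0.10997


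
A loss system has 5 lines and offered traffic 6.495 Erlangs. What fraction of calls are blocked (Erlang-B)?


B(c,a) = (a^c/c!) / Σ_{k=0}^{c} a^k/k!
a^5/5! = 96.319569
Σ terms (k=0..5): 1.00000 + 6.49500 + 21.09251 + 45.66529 + 74.14901 + 96.31957 = 244.721385
B = 96.319569/244.721385 = 0.393589

Final: 0.393589


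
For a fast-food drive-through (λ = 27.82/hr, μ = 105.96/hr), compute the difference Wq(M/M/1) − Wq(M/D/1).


ρ = 27.82/105.96 = 0.2626
Wq(M/M/1) = ρ/(μ−λ) = 0.2626/78.14 = 0.003360 hr
Wq(M/D/1) = ρ/(2(μ−λ)) = 0.001680 hr
Savings = 0.003360 − 0.001680 = 0.001680 hr

Final: 0.001680 hr


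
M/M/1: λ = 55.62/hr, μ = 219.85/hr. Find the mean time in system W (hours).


W = 1/(μ−λ) = 1/(219.85 − 55.62) = 1/164.23 = 0.006089 hr

Final: 0.006089 hr


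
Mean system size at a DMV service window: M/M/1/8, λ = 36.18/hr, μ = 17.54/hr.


ρ = 36.18/17.54 = 2.0627
L = ρ[1 − (K+1)ρ^K + Kρ^(K+1)] / [(1−ρ)(1−ρ^(K+1))]
Numerator: 2.0627·(1 − 9·327.726672 + 8·676.006328) = 5073.266400
Denominator: (-1.0627)·(-675.006328) = 717.338538
L = 5073.266400/717.338538 = 7.0723

Final: 7.0723


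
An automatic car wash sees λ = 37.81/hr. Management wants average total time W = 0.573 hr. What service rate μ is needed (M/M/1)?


W = 1/(μ−λ) ⇒ μ − λ = 1/W = 1/0.573 = 1.7452
μ = λ + 1/W = 37.81 + 1.7452 = 39.5552 per hr

Final: 39.5552 /hr


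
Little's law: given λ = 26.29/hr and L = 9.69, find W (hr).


W = L/λ = 9.69/26.29 = 0.3686 hr

Final: 0.3686 hr


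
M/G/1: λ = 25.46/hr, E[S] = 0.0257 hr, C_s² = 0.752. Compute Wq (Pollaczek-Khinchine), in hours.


ρ = λ·E[S] = 25.46·0.0257 = 0.6543
E[S²] = E[S]²(1+C_s²) = 0.0257²·(1+0.752) = 0.001157
Wq = λ·E[S²]/(2(1−ρ)) = 25.46·0.001157/(2·0.3457) = 0.04261 hr

Final: 0.04261 hr


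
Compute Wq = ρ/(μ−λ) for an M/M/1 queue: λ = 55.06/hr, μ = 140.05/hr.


ρ = 55.06/140.05 = 0.3931
Wq = ρ/(μ−λ) = 0.3931/(140.05 − 55.06) = 0.3931/84.99 = 0.004626 hr

Final: 0.004626 hr


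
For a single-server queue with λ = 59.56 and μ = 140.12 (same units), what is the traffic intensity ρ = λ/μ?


ρ = λ/μ = 59.56/140.12 = 0.4251

Final: 0.4251


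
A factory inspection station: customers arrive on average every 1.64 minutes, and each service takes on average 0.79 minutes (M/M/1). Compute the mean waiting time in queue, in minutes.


λ = 60/1.64 = 36.5854 /hr
μ = 60/0.79 = 75.9494 /hr
ρ = λ/μ = 36.5854/75.9494 = 0.4817
Wq = ρ/(μ−λ) = 0.4817/(75.9494−36.5854) = 0.01224 hr
In minutes: 0.01224·60 = 0.7342 min

Final: 0.7342 min


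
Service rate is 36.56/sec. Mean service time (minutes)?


Mean service time = 1/μ = 1/36.56 second = 0.02735 second
In minutes: 0.02735 × 0.0166667 = 0.0004559 min

Final: 0.0004559 min


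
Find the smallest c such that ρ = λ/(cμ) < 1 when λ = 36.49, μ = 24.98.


Stability requires cμ > λ ⇔ c > λ/μ.
λ/μ = 36.49/24.98 = 1.4608
Minimum integer c = ⌊1.4608⌋ + 1 = 2
Check: 2·24.98 = 49.96 > 36.49, while 1·24.98 = 24.98 ≤ 36.49

Final: 2 servers


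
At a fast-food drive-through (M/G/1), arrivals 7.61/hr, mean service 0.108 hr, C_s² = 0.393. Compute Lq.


ρ = λ·E[S] = 7.61·0.108 = 0.8219
Lq = ρ²(1+C_s²)/(2(1−ρ)) = 0.6755·(1+0.393)/(2·0.1781)
= 0.6755·1.3930/0.3562 = 2.64135

Final: 2.64135


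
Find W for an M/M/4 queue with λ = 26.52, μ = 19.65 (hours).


a = 1.3496; ρ = 0.3374; P₀ = 0.257818
Lq = P₀·a^c·ρ/(c!(1−ρ)²) = 0.02739
Wq = Lq/λ = 0.02739/26.52 = 0.001033 hr
W = Wq + 1/μ = 0.001033 + 0.05089 = 0.05192 hr

Final: 0.05192 hr


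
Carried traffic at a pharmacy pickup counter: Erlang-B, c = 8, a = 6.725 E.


B(8,6.725) = 0.163002 (Erlang-B)
Carried load = a(1 − B) = 6.725·(1 − 0.163002) = 6.725·0.836998 = 5.6288 E

Final: 5.6288 Erlangs


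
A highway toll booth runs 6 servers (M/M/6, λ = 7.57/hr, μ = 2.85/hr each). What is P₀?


a = λ/μ = 7.57/2.85 = 2.6561; ρ = a/c = 0.4427
Σ_{k=0}^{5} a^k/k! (terms k=0..5) = 1.00000 + 2.65614 + 3.52754 + 3.12321 + 2.07392 + 1.10173 = 13.48255
Tail: a^6/(6!(1−ρ)) = 351.16087/(720·0.5573) = 0.87514
P₀ = 1/(13.48255 + 0.87514) = 1/14.35768 = 0.069649

Final: 0.069649


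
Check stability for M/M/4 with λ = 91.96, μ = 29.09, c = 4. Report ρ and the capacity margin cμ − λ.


Total capacity cμ = 4·29.09 = 116.36/hr
ρ = λ/(cμ) = 91.96/116.36 = 0.7903
Stable ⇔ ρ < 1: YES
Spare capacity = cμ − λ = 116.36 − 91.96 = 24.40/hr

Final: ρ = 0.7903; stable; margin = 24.40/hr


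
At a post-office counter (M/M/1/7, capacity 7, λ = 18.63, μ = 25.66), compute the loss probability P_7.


ρ = λ/μ = 18.63/25.66 = 0.7260
P_K = (1−ρ)ρ^K/(1−ρ^(K+1)) = (0.2740·0.106339)/(1 − 0.077206)
= 0.029133/0.922794 = 0.031571

Final: 0.031571


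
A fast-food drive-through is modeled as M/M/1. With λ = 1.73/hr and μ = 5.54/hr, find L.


ρ = λ/μ = 1.73/5.54 = 0.3123
L = ρ/(1−ρ) = 0.3123/(1 − 0.3123) = 0.3123/0.6877 = 0.4541

Final: 0.4541


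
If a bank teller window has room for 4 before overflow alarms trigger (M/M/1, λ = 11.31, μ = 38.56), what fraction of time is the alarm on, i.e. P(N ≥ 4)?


ρ = 11.31/38.56 = 0.2933
P(N ≥ n) = ρ^n = 0.2933^4 = 0.007401

Final: 0.007401


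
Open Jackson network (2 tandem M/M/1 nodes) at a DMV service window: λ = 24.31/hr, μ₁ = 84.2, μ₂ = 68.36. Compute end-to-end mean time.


Each node sees arrival rate λ = 24.31/hr (tandem ⇒ throughput preserved).
W₁ = 1/(μ₁−λ) = 1/(84.2−24.31) = 0.01670 hr
W₂ = 1/(μ₂−λ) = 1/(68.36−24.31) = 0.02270 hr
W_total = W₁ + W₂ = 0.01670 + 0.02270 = 0.03940 hr

Final: 0.03940 hr


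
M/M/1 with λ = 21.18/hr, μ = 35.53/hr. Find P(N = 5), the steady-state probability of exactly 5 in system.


ρ = 21.18/35.53 = 0.5961
P_n = (1−ρ)·ρ^n = (1 − 0.5961)·0.5961^5 = 0.4039·0.075276 = 0.030403

Final: 0.030403


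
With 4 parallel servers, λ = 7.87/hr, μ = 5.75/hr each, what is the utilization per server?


ρ = λ/(cμ) = 7.87/(4·5.75) = 7.87/23.00 = 0.3422

Final: 0.3422


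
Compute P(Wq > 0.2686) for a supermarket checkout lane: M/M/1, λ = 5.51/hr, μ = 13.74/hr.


ρ = 5.51/13.74 = 0.4010
P(Wq > t) = ρ·e^{−(μ−λ)t} = 0.4010·e^{−2.2106}
= 0.4010·0.109637 = 0.043967

Final: 0.043967


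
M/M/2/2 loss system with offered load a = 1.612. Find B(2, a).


B(c,a) = (a^c/c!) / Σ_{k=0}^{c} a^k/k!
a^2/2! = 1.299272
Σ terms (k=0..2): 1.00000 + 1.61200 + 1.29927 = 3.911272
B = 1.299272/3.911272 = 0.332187

Final: 0.332187


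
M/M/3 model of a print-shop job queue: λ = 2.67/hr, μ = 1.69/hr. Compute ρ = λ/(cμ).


ρ = λ/(cμ) = 2.67/(3·1.69) = 2.67/5.07 = 0.5266

Final: 0.5266


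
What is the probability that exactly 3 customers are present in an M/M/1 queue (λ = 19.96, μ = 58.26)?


ρ = 19.96/58.26 = 0.3426
P_n = (1−ρ)·ρ^n = (1 − 0.3426)·0.3426^3 = 0.6574·0.040213 = 0.026436

Final: 0.026436


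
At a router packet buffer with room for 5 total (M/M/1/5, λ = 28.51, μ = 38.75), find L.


ρ = 28.51/38.75 = 0.7357
L = ρ[1 − (K+1)ρ^K + Kρ^(K+1)] / [(1−ρ)(1−ρ^(K+1))]
Numerator: 0.7357·(1 − 6·0.215589 + 5·0.158618) = 0.367543
Denominator: (0.2643)·(0.841382) = 0.222342
L = 0.367543/0.222342 = 1.6531

Final: 1.6531


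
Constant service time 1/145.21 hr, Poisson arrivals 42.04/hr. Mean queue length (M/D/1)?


ρ = 42.04/145.21 = 0.2895
M/D/1: Lq = ρ²/(2(1−ρ)) = 0.08382/(2·0.7105) = 0.05899

Final: 0.05899


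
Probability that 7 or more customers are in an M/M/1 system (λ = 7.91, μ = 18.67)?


ρ = 7.91/18.67 = 0.4237
P(N ≥ n) = ρ^n = 0.4237^7 = 0.002450

Final: 0.002450


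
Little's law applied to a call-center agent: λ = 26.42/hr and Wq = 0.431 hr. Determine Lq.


Lq = λWq = 26.42·0.431 = 11.3870

Final: 11.3870


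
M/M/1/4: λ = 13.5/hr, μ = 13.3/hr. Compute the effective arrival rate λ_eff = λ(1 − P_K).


ρ = 1.0150; P_K = (1−ρ)ρ^4/(1−ρ^5) = 0.206014
λ_eff = λ(1 − P_K) = 13.5·(1 − 0.206014) = 13.5·0.793986 = 10.7188 /hr

Final: 10.7188 /hr


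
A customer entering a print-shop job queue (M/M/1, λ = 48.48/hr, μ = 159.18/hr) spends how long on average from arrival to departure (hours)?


W = 1/(μ−λ) = 1/(159.18 − 48.48) = 1/110.70 = 0.009033 hr

Final: 0.009033 hr


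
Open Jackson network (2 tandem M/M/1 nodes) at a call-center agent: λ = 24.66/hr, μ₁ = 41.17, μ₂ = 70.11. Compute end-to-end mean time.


Each node sees arrival rate λ = 24.66/hr (tandem ⇒ throughput preserved).
W₁ = 1/(μ₁−λ) = 1/(41.17−24.66) = 0.06057 hr
W₂ = 1/(μ₂−λ) = 1/(70.11−24.66) = 0.02200 hr
W_total = W₁ + W₂ = 0.06057 + 0.02200 = 0.08257 hr

Final: 0.08257 hr


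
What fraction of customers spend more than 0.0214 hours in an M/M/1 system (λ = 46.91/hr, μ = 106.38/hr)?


W ~ Exponential(μ−λ) for M/M/1.
μ − λ = 106.38 − 46.91 = 59.4700
P(W > t) = e^{−(μ−λ)t} = e^{−1.2727} = 0.280086

Final: 0.280086


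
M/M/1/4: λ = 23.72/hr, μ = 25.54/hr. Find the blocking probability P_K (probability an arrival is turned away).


ρ = λ/μ = 23.72/25.54 = 0.9287
P_K = (1−ρ)ρ^K/(1−ρ^(K+1)) = (0.07126·0.744004)/(1 − 0.690986)
= 0.053018/0.309014 = 0.171572

Final: 0.171572


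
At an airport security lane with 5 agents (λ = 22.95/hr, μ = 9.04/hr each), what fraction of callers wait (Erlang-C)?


a = λ/μ = 2.5387; ρ = a/5 = 0.5077
P₀ = 0.076897 (from M/M/c formula)
C(c,a) = [a^c/(c!(1−ρ))]·P₀ = [105.45600/(120·0.4923)]·0.076897
= 1.78525·0.076897 = 0.137281

Final: 0.137281


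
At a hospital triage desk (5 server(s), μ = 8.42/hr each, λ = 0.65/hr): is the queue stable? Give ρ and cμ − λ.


Total capacity cμ = 5·8.42 = 42.10/hr
ρ = λ/(cμ) = 0.65/42.10 = 0.01544
Stable ⇔ ρ < 1: YES
Spare capacity = cμ − λ = 42.10 − 0.65 = 41.45/hr

Final: ρ = 0.01544; stable; margin = 41.45/hr


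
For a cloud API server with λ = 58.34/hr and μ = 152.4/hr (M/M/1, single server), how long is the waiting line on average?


ρ = 58.34/152.4 = 0.3828
Lq = ρ²/(1−ρ) = 0.1465/0.6172 = 0.2374

Final: 0.2374


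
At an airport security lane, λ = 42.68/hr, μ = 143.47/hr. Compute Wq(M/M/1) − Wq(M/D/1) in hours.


ρ = 42.68/143.47 = 0.2975
Wq(M/M/1) = ρ/(μ−λ) = 0.2975/100.79 = 0.002952 hr
Wq(M/D/1) = ρ/(2(μ−λ)) = 0.001476 hr
Savings = 0.002952 − 0.001476 = 0.001476 hr

Final: 0.001476 hr


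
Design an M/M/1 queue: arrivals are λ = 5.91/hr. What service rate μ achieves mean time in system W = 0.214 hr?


W = 1/(μ−λ) ⇒ μ − λ = 1/W = 1/0.214 = 4.6729
μ = λ + 1/W = 5.91 + 4.6729 = 10.5829 per hr

Final: 10.5829 /hr


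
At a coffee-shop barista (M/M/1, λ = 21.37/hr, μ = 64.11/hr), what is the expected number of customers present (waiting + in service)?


ρ = λ/μ = 21.37/64.11 = 0.3333
L = ρ/(1−ρ) = 0.3333/(1 − 0.3333) = 0.3333/0.6667 = 0.5000

Final: 0.5000


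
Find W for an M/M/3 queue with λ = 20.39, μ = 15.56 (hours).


a = 1.3104; ρ = 0.4368; P₀ = 0.260763
Lq = P₀·a^c·ρ/(c!(1−ρ)²) = 0.13467
Wq = Lq/λ = 0.13467/20.39 = 0.006605 hr
W = Wq + 1/μ = 0.006605 + 0.06427 = 0.07087 hr

Final: 0.07087 hr


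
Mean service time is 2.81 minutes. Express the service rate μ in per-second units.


μ = 1/(service time) in consistent units.
1 second = 0.0166667 min, so μ = 0.0166667/2.81 = 0.005931 per second

Final: 0.005931 /sec


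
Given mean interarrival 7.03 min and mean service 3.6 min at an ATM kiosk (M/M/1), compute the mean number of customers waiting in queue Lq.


λ = 60/7.03 = 8.5349 /hr
μ = 60/3.6 = 16.6667 /hr
ρ = λ/μ = 8.5349/16.6667 = 0.5121
Lq = ρ²/(1−ρ) = 0.2622/0.4879 = 0.5375

Final: 0.5375


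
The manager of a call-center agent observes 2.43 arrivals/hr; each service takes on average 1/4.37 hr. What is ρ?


ρ = λ/μ = 2.43/4.37 = 0.5561

Final: 0.5561


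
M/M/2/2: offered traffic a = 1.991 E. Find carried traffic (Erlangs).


B(2,1.991) = 0.398557 (Erlang-B)
Carried load = a(1 − B) = 1.991·(1 − 0.398557) = 1.991·0.601443 = 1.1975 E

Final: 1.1975 Erlangs


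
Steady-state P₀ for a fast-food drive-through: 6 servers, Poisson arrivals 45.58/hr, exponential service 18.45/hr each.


a = λ/μ = 45.58/18.45 = 2.4705; ρ = a/c = 0.4117
Σ_{k=0}^{5} a^k/k! (terms k=0..5) = 1.00000 + 2.47046 + 3.05159 + 2.51294 + 1.55203 + 0.76685 = 11.35387
Tail: a^6/(6!(1−ρ)) = 227.33573/(720·0.5883) = 0.53675
P₀ = 1/(11.35387 + 0.53675) = 1/11.89062 = 0.084100

Final: 0.084100


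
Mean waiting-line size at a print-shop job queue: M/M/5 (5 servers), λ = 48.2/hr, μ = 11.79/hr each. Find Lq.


a = λ/μ = 4.0882; ρ = a/5 = 0.8176
P₀ = 0.011279
Lq = P₀·a^c·ρ / (c!·(1−ρ)²) = 0.011279·1142.00016·0.8176/(120·0.03325)
= 2.63923

Final: 2.63923


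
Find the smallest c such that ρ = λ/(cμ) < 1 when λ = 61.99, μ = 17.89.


Stability requires cμ > λ ⇔ c > λ/μ.
λ/μ = 61.99/17.89 = 3.4651
Minimum integer c = ⌊3.4651⌋ + 1 = 4
Check: 4·17.89 = 71.56 > 61.99, while 3·17.89 = 53.67 ≤ 61.99

Final: 4 servers


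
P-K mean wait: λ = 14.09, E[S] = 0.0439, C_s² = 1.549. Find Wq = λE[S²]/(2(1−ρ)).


ρ = λ·E[S] = 14.09·0.0439 = 0.6186
E[S²] = E[S]²(1+C_s²) = 0.0439²·(1+1.549) = 0.004912
Wq = λ·E[S²]/(2(1−ρ)) = 14.09·0.004912/(2·0.3814) = 0.09073 hr

Final: 0.09073 hr


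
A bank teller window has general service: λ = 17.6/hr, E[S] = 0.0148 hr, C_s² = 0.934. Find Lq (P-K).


ρ = λ·E[S] = 17.6·0.0148 = 0.2605
Lq = ρ²(1+C_s²)/(2(1−ρ)) = 0.06785·(1+0.934)/(2·0.7395)
= 0.06785·1.9340/1.4790 = 0.08872

Final: 0.08872


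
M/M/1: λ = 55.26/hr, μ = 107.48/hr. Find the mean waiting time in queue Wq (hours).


ρ = 55.26/107.48 = 0.5141
Wq = ρ/(μ−λ) = 0.5141/(107.48 − 55.26) = 0.5141/52.22 = 0.009846 hr

Final: 0.009846 hr


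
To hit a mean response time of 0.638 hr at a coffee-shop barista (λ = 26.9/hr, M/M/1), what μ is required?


W = 1/(μ−λ) ⇒ μ − λ = 1/W = 1/0.638 = 1.5674
μ = λ + 1/W = 26.9 + 1.5674 = 28.4674 per hr

Final: 28.4674 /hr


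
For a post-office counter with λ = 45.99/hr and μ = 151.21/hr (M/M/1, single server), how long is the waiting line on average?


ρ = 45.99/151.21 = 0.3041
Lq = ρ²/(1−ρ) = 0.09251/0.6959 = 0.1329

Final: 0.1329


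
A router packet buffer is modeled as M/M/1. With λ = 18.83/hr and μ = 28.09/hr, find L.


ρ = λ/μ = 18.83/28.09 = 0.6703
L = ρ/(1−ρ) = 0.6703/(1 − 0.6703) = 0.6703/0.3297 = 2.0335

Final: 2.0335


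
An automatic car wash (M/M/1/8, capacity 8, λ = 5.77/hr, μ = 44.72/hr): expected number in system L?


ρ = 5.77/44.72 = 0.1290
L = ρ[1 − (K+1)ρ^K + Kρ^(K+1)] / [(1−ρ)(1−ρ^(K+1))]
Numerator: 0.1290·(1 − 9·0.00000007681 + 8·0.000000009910) = 0.129025
Denominator: (0.8710)·(1.000000) = 0.870975
L = 0.129025/0.870975 = 0.1481

Final: 0.1481


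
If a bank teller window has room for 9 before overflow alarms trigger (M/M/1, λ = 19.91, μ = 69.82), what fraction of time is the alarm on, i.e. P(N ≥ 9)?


ρ = 19.91/69.82 = 0.2852
P(N ≥ n) = ρ^n = 0.2852^9 = 0.00001247

Final: 0.00001247


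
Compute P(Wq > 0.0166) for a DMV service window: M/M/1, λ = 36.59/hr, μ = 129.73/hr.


ρ = 36.59/129.73 = 0.2820
P(Wq > t) = ρ·e^{−(μ−λ)t} = 0.2820·e^{−1.5461}
= 0.2820·0.213072 = 0.060096

Final: 0.060096


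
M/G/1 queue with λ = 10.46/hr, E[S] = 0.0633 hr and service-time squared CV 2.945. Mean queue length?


ρ = λ·E[S] = 10.46·0.0633 = 0.6621
Lq = ρ²(1+C_s²)/(2(1−ρ)) = 0.4384·(1+2.945)/(2·0.3379)
= 0.4384·3.9450/0.6758 = 2.55931

Final: 2.55931


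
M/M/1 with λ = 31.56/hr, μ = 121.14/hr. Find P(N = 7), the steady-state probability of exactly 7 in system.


ρ = 31.56/121.14 = 0.2605
P_n = (1−ρ)·ρ^n = (1 − 0.2605)·0.2605^7 = 0.7395·0.00008146 = 0.00006024

Final: 0.00006024


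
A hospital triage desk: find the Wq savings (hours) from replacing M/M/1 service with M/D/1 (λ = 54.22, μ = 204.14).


ρ = 54.22/204.14 = 0.2656
Wq(M/M/1) = ρ/(μ−λ) = 0.2656/149.92 = 0.001772 hr
Wq(M/D/1) = ρ/(2(μ−λ)) = 0.0008858 hr
Savings = 0.001772 − 0.0008858 = 0.0008858 hr

Final: 0.0008858 hr


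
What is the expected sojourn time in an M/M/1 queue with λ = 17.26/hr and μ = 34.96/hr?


W = 1/(μ−λ) = 1/(34.96 − 17.26) = 1/17.70 = 0.05650 hr

Final: 0.05650 hr


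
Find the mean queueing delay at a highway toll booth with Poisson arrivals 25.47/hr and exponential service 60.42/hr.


ρ = 25.47/60.42 = 0.4215
Wq = ρ/(μ−λ) = 0.4215/(60.42 − 25.47) = 0.4215/34.95 = 0.01206 hr

Final: 0.01206 hr


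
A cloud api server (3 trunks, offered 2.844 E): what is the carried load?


B(3,2.844) = 0.327065 (Erlang-B)
Carried load = a(1 − B) = 2.844·(1 − 0.327065) = 2.844·0.672935 = 1.9138 E

Final: 1.9138 Erlangs


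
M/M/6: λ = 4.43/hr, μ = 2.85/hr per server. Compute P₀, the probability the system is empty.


a = λ/μ = 4.43/2.85 = 1.5544; ρ = a/c = 0.2591
Σ_{k=0}^{5} a^k/k! (terms k=0..5) = 1.00000 + 1.55439 + 1.20806 + 0.62593 + 0.24323 + 0.07562 = 4.70722
Tail: a^6/(6!(1−ρ)) = 14.10435/(720·0.7409) = 0.02644
P₀ = 1/(4.70722 + 0.02644) = 1/4.73366 = 0.211253

Final: 0.211253


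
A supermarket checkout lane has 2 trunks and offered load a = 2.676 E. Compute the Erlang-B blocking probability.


B(c,a) = (a^c/c!) / Σ_{k=0}^{c} a^k/k!
a^2/2! = 3.580488
Σ terms (k=0..2): 1.00000 + 2.67600 + 3.58049 = 7.256488
B = 3.580488/7.256488 = 0.493419

Final: 0.493419


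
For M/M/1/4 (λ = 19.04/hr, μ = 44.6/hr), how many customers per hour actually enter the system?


ρ = 0.4269; P_K = (1−ρ)ρ^4/(1−ρ^5) = 0.019309
λ_eff = λ(1 − P_K) = 19.04·(1 − 0.019309) = 19.04·0.980691 = 18.6724 /hr

Final: 18.6724 /hr


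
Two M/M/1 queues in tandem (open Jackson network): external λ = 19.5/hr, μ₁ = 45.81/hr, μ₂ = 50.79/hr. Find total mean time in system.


Each node sees arrival rate λ = 19.5/hr (tandem ⇒ throughput preserved).
W₁ = 1/(μ₁−λ) = 1/(45.81−19.5) = 0.03801 hr
W₂ = 1/(μ₂−λ) = 1/(50.79−19.5) = 0.03196 hr
W_total = W₁ + W₂ = 0.03801 + 0.03196 = 0.06997 hr

Final: 0.06997 hr


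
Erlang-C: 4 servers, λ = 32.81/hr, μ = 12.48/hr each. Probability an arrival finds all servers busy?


a = λ/μ = 2.6290; ρ = a/4 = 0.6573
P₀ = 0.062811 (from M/M/c formula)
C(c,a) = [a^c/(c!(1−ρ))]·P₀ = [47.77125/(24·0.3427)]·0.062811
= 5.80738·0.062811 = 0.364769

Final: 0.364769


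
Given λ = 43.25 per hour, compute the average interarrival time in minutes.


Mean interarrival time = 1/λ = 1/43.25 hour = 0.02312 hour
In minutes: 0.02312 × 60 = 1.3873 min

Final: 1.3873 min


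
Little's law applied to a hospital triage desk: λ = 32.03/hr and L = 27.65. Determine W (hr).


W = L/λ = 27.65/32.03 = 0.8633 hr

Final: 0.8633 hr


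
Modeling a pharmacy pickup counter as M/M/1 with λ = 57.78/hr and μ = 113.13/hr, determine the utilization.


ρ = λ/μ = 57.78/113.13 = 0.5107

Final: 0.5107


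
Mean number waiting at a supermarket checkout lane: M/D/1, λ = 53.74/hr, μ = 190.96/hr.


ρ = 53.74/190.96 = 0.2814
M/D/1: Lq = ρ²/(2(1−ρ)) = 0.07920/(2·0.7186) = 0.05511

Final: 0.05511


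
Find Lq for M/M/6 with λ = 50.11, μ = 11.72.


a = λ/μ = 4.2756; ρ = a/6 = 0.7126
P₀ = 0.012078
Lq = P₀·a^c·ρ / (c!·(1−ρ)²) = 0.012078·6109.14941·0.7126/(720·0.08260)
= 0.88410

Final: 0.88410


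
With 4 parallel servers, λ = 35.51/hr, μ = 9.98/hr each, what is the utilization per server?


ρ = λ/(cμ) = 35.51/(4·9.98) = 35.51/39.92 = 0.8895

Final: 0.8895


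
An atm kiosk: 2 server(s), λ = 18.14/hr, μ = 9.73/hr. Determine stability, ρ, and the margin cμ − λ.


Total capacity cμ = 2·9.73 = 19.46/hr
ρ = λ/(cμ) = 18.14/19.46 = 0.9322
Stable ⇔ ρ < 1: YES
Spare capacity = cμ − λ = 19.46 − 18.14 = 1.32/hr

Final: ρ = 0.9322; stable; margin = 1.32/hr


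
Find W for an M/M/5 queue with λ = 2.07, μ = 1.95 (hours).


a = 1.0615; ρ = 0.2123; P₀ = 0.345840
Lq = P₀·a^c·ρ/(c!(1−ρ)²) = 0.001329
Wq = Lq/λ = 0.001329/2.07 = 0.0006422 hr
W = Wq + 1/μ = 0.0006422 + 0.51282 = 0.51346 hr

Final: 0.51346 hr


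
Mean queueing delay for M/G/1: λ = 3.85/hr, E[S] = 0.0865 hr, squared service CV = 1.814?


ρ = λ·E[S] = 3.85·0.0865 = 0.3330
E[S²] = E[S]²(1+C_s²) = 0.0865²·(1+1.814) = 0.021055
Wq = λ·E[S²]/(2(1−ρ)) = 3.85·0.021055/(2·0.6670) = 0.06077 hr

Final: 0.06077 hr


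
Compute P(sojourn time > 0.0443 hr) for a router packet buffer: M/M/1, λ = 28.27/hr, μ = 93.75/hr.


W ~ Exponential(μ−λ) for M/M/1.
μ − λ = 93.75 − 28.27 = 65.4800
P(W > t) = e^{−(μ−λ)t} = e^{−2.9008} = 0.054981

Final: 0.054981


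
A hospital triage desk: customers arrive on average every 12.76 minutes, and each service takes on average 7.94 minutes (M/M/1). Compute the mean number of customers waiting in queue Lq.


λ = 60/12.76 = 4.7022 /hr
μ = 60/7.94 = 7.5567 /hr
ρ = λ/μ = 4.7022/7.5567 = 0.6223
Lq = ρ²/(1−ρ) = 0.3872/0.3777 = 1.0250

Final: 1.0250


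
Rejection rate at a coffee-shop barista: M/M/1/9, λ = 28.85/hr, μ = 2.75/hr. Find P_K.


ρ = λ/μ = 28.85/2.75 = 10.4909
P_K = (1−ρ)ρ^K/(1−ρ^(K+1)) = (-9.4909·1539281723.846215)/(1 − 16148464630.168478)
= -14609182906.322264/-16148464629.168478 = 0.904679

Final: 0.904679


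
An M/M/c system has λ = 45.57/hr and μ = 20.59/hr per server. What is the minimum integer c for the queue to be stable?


Stability requires cμ > λ ⇔ c > λ/μ.
λ/μ = 45.57/20.59 = 2.2132
Minimum integer c = ⌊2.2132⌋ + 1 = 3
Check: 3·20.59 = 61.77 > 45.57, while 2·20.59 = 41.18 ≤ 45.57

Final: 3 servers


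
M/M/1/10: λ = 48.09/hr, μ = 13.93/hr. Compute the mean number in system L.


ρ = 48.09/13.93 = 3.4523
L = ρ[1 − (K+1)ρ^K + Kρ^(K+1)] / [(1−ρ)(1−ρ^(K+1))]
Numerator: 3.4523·(1 − 11·240456.547127 + 10·830118.833550) = 19526567.572100
Denominator: (-2.4523)·(-830117.833550) = 2035665.843078
L = 19526567.572100/2035665.843078 = 9.5922

Final: 9.5922


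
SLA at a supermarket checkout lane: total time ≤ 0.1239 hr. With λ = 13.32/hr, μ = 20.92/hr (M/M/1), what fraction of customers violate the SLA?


W ~ Exponential(μ−λ) for M/M/1.
μ − λ = 20.92 − 13.32 = 7.6000
P(W > t) = e^{−(μ−λ)t} = e^{−0.9416} = 0.389988

Final: 0.389988


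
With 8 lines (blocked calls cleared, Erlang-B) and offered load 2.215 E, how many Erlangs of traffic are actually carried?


B(8,2.215) = 0.001569 (Erlang-B)
Carried load = a(1 − B) = 2.215·(1 − 0.001569) = 2.215·0.998431 = 2.2115 E

Final: 2.2115 Erlangs


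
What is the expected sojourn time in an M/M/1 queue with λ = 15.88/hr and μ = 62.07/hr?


W = 1/(μ−λ) = 1/(62.07 − 15.88) = 1/46.19 = 0.02165 hr

Final: 0.02165 hr


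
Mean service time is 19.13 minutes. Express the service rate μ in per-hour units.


μ = 1/(service time) in consistent units.
1 hour = 60 min, so μ = 60/19.13 = 3.1364 per hour

Final: 3.1364 /hr


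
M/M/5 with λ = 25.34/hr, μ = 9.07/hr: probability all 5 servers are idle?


a = λ/μ = 25.34/9.07 = 2.7938; ρ = a/c = 0.5588
Σ_{k=0}^{4} a^k/k! (terms k=0..4) = 1.00000 + 2.79383 + 3.90273 + 3.63452 + 2.53855 = 13.86963
Tail: a^5/(5!(1−ρ)) = 170.21453/(120·0.4412) = 3.21474
P₀ = 1/(13.86963 + 3.21474) = 1/17.08436 = 0.058533

Final: 0.058533


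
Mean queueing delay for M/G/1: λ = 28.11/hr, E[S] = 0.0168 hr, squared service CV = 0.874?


ρ = λ·E[S] = 28.11·0.0168 = 0.4722
E[S²] = E[S]²(1+C_s²) = 0.0168²·(1+0.874) = 0.0005289
Wq = λ·E[S²]/(2(1−ρ)) = 28.11·0.0005289/(2·0.5278) = 0.01409 hr

Final: 0.01409 hr


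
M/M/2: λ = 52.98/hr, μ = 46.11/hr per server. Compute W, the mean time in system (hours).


a = 1.1490; ρ = 0.5745; P₀ = 0.270248
Lq = P₀·a^c·ρ/(c!(1−ρ)²) = 0.56604
Wq = Lq/λ = 0.56604/52.98 = 0.01068 hr
W = Wq + 1/μ = 0.01068 + 0.02169 = 0.03237 hr

Final: 0.03237 hr
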